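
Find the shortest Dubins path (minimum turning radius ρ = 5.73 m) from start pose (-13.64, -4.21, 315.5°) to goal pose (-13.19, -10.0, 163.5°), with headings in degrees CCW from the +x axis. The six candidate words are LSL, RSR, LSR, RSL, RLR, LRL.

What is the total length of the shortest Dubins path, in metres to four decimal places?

Let ψ = atan2(Δy, Δx) = atan2(-5.79, 0.45) = -85.5559° be the start→goal bearing.
Normalize: d = |goal − start| / ρ = 5.807461/5.73 = 1.013518, α = (θ_start − ψ) mod 360° = 41.0559° = 0.716561 rad, β = (θ_goal − ψ) mod 360° = 249.0559° = 4.346845 rad.
Common terms: sin α = 0.656795, cos α = 0.754069, sin β = -0.933930, cos β = -0.357457, cos(α−β) = -0.882948, d² = 1.027220. Work in radians in the unit-radius frame; every candidate has L = ρ·(t + p + q).
LSL: p² = 2 + d² − 2cos(α−β) + 2d(sin α − sin β) = 8.017572; p = √p² = 2.831532; φ = atan2(cos β − cos α, d + sin α − sin β) = -0.403406 rad; t = (φ − α) mod 2π = 5.163219 rad, q = (β − φ) mod 2π = 4.750251 rad → L = 5.73·(5.163219 + 2.831532 + 4.750251) = 5.73·12.745002 = 73.028861 m
RSR: p² = 2 + d² − 2cos(α−β) + 2d(sin β − sin α) = 1.568657; p = √p² = 1.252461; φ = atan2(cos α − cos β, d − sin α + sin β) = 2.049758 rad; t = (α − φ) mod 2π = 4.949988 rad, q = (φ − β) mod 2π = 3.986098 rad → L = 5.73·(4.949988 + 1.252461 + 3.986098) = 5.73·10.188546 = 58.380371 m
LSR: p² = d² − 2 + 2cos(α−β) + 2d(sin α + sin β) = -3.300438 < 0 → infeasible
RSL: p² = d² − 2 + 2cos(α−β) − 2d(sin α + sin β) = -2.176913 < 0 → infeasible
RLR: c = (6 − d² + 2cos(α−β) + 2d(sin α − sin β))/8 = 0.803918; p = 2π − arccos c = 5.646243 rad; φ = atan2(cos α − cos β, d − sin α + sin β) = 2.049758 rad; t = (α − φ + p/2) mod 2π = 1.489924 rad, q = (α − β − t + p) mod 2π = 0.526034 rad → L = 5.73·(1.489924 + 5.646243 + 0.526034) = 5.73·7.662200 = 43.904408 m
LRL: c = (6 − d² + 2cos(α−β) − 2d(sin α − sin β))/8 = -0.002197; p = 2π − arccos c = 4.710192 rad; φ = atan2(cos β − cos α, d + sin α − sin β) = -0.403406 rad; t = (φ − α + p/2) mod 2π = 1.235130 rad, q = (β − α − t + p) mod 2π = 0.822162 rad → L = 5.73·(1.235130 + 4.710192 + 0.822162) = 5.73·6.767484 = 38.777686 m
Shortest: LRL with L = 38.777686 m ≈ 38.7777 m

38.7777 m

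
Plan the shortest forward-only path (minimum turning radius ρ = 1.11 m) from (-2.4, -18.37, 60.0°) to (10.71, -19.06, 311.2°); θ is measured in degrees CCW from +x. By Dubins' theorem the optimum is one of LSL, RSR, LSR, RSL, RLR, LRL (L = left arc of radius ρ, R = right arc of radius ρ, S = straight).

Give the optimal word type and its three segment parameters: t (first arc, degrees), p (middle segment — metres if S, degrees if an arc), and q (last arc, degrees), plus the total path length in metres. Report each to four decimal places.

RSR: t = 64.3779°, p = 11.3466 m, q = 44.4221°, L = 13.4544 m

Let ψ = atan2(Δy, Δx) = atan2(-0.69, 13.11) = -3.0128° be the start→goal bearing.
Normalize: d = |goal − start| / ρ = 13.128145/1.11 = 11.827158, α = (θ_start − ψ) mod 360° = 63.0128° = 1.099781 rad, β = (θ_goal − ψ) mod 360° = 314.2128° = 5.484048 rad.
Common terms: sin α = 0.891108, cos α = 0.453792, sin β = -0.716755, cos β = 0.697325, cos(α−β) = -0.322266, d² = 139.881665. Work in radians in the unit-radius frame; every candidate has L = ρ·(t + p + q).
LSL: p² = 2 + d² − 2cos(α−β) + 2d(sin α − sin β) = 180.559092; p = √p² = 13.437228; φ = atan2(cos β − cos α, d + sin α − sin β) = 0.018125 rad; t = (φ − α) mod 2π = 5.201529 rad, q = (β − φ) mod 2π = 5.465923 rad → L = 1.11·(5.201529 + 13.437228 + 5.465923) = 1.11·24.104680 = 26.756195 m
RSR: p² = 2 + d² − 2cos(α−β) + 2d(sin β − sin α) = 104.493302; p = √p² = 10.222197; φ = atan2(cos α − cos β, d − sin α + sin β) = -0.023826 rad; t = (α − φ) mod 2π = 1.123607 rad, q = (φ − β) mod 2π = 0.775311 rad → L = 1.11·(1.123607 + 10.222197 + 0.775311) = 1.11·12.121115 = 13.454437 m
LSR: p² = d² − 2 + 2cos(α−β) + 2d(sin α + sin β) = 141.361331; p = √p² = 11.889547; φ = atan2(−cos α − cos β, d + sin α + sin β) − atan2(−2, p) = 0.071033 rad; t = (φ − α) mod 2π = 5.254438 rad, q = (φ − β) mod 2π = 0.870171 rad → L = 1.11·(5.254438 + 11.889547 + 0.870171) = 1.11·18.014155 = 19.995712 m
RSL: p² = d² − 2 + 2cos(α−β) − 2d(sin α + sin β) = 133.112937; p = √p² = 11.537458; φ = atan2(cos α + cos β, d − sin α − sin β) − atan2(2, p) = -0.073178 rad; t = (α − φ) mod 2π = 1.172958 rad, q = (β − φ) mod 2π = 5.557225 rad → L = 1.11·(1.172958 + 11.537458 + 5.557225) = 1.11·18.267642 = 20.277082 m
RLR: c = (6 − d² + 2cos(α−β) + 2d(sin α − sin β))/8 = -12.061663, |c| > 1 → infeasible
LRL: c = (6 − d² + 2cos(α−β) − 2d(sin α − sin β))/8 = -21.569886, |c| > 1 → infeasible
Shortest: RSR with L = 13.454437 m ≈ 13.4544 m
Convert RSR to answer units (arcs ×180/π): t = 1.123607·180/π = 64.3779°, p = ρ·p = 1.11·10.222197 = 11.3466 m, q = 0.775311·180/π = 44.4221°, L = 13.4544 m.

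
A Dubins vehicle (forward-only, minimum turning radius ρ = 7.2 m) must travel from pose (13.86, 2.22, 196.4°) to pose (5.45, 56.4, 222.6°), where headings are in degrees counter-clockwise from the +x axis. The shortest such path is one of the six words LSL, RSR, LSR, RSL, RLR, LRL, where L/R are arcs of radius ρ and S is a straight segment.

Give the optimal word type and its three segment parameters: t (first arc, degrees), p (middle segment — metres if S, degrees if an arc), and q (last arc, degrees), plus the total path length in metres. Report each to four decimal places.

Let ψ = atan2(Δy, Δx) = atan2(54.18, -8.41) = 98.8232° be the start→goal bearing.
Normalize: d = |goal − start| / ρ = 54.828829/7.2 = 7.615115, α = (θ_start − ψ) mod 360° = 97.5768° = 1.703036 rad, β = (θ_goal − ψ) mod 360° = 123.7768° = 2.160312 rad.
Common terms: sin α = 0.991269, cos α = -0.131855, sin β = 0.831210, cos β = -0.555959, cos(α−β) = 0.897258, d² = 57.989979. Work in radians in the unit-radius frame; every candidate has L = ρ·(t + p + q).
LSL: p² = 2 + d² − 2cos(α−β) + 2d(sin α − sin β) = 60.633200; p = √p² = 7.786732; φ = atan2(cos β − cos α, d + sin α − sin β) = -0.054492 rad; t = (φ − α) mod 2π = 4.525657 rad, q = (β − φ) mod 2π = 2.214804 rad → L = 7.2·(4.525657 + 7.786732 + 2.214804) = 7.2·14.527194 = 104.595796 m
RSR: p² = 2 + d² − 2cos(α−β) + 2d(sin β − sin α) = 55.757724; p = √p² = 7.467110; φ = atan2(cos α − cos β, d − sin α + sin β) = 0.056827 rad; t = (α − φ) mod 2π = 1.646209 rad, q = (φ − β) mod 2π = 4.179700 rad → L = 7.2·(1.646209 + 7.467110 + 4.179700) = 7.2·13.293019 = 95.709734 m
LSR: p² = d² − 2 + 2cos(α−β) + 2d(sin α + sin β) = 85.541270; p = √p² = 9.248852; φ = atan2(−cos α − cos β, d + sin α + sin β) − atan2(−2, p) = 0.285715 rad; t = (φ − α) mod 2π = 4.865865 rad, q = (φ − β) mod 2π = 4.408589 rad → L = 7.2·(4.865865 + 9.248852 + 4.408589) = 7.2·18.523306 = 133.367802 m
RSL: p² = d² − 2 + 2cos(α−β) − 2d(sin α + sin β) = 30.027721; p = √p² = 5.479756; φ = atan2(cos α + cos β, d − sin α − sin β) − atan2(2, p) = -0.468143 rad; t = (α − φ) mod 2π = 2.171179 rad, q = (β − φ) mod 2π = 2.628455 rad → L = 7.2·(2.171179 + 5.479756 + 2.628455) = 7.2·10.279389 = 74.011604 m
RLR: c = (6 − d² + 2cos(α−β) + 2d(sin α − sin β))/8 = -5.969716, |c| > 1 → infeasible
LRL: c = (6 − d² + 2cos(α−β) − 2d(sin α − sin β))/8 = -6.579150, |c| > 1 → infeasible
Shortest: RSL with L = 74.011604 m ≈ 74.0116 m
Convert RSL to answer units (arcs ×180/π): t = 2.171179·180/π = 124.3994°, p = ρ·p = 7.2·5.479756 = 39.4542 m, q = 2.628455·180/π = 150.5994°, L = 74.0116 m.

RSL: t = 124.3994°, p = 39.4542 m, q = 150.5994°, L = 74.0116 m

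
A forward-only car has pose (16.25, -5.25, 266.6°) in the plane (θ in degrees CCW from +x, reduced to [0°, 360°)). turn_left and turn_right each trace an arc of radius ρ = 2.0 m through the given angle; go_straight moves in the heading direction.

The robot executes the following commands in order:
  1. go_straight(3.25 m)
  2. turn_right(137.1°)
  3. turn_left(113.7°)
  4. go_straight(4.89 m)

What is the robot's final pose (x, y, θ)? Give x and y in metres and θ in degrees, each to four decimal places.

(6.9843, -14.3830, 243.2000°)

set_pose: (x, y, θ) = (16.2500, -5.2500, 266.6000°), ρ = 2.0
go_straight(3.25): x += 3.25·cos θ, y += 3.25·sin θ → (16.0573, -8.4943, 266.6000°)
turn_right(137.1°): centre at ρ to the right, rotate −137.1° → (12.5175, -9.6478, 129.5000°)
turn_left(113.7°): centre at ρ to the left, rotate +113.7° → (9.1891, -10.0182, 243.2000°)
go_straight(4.89): x += 4.89·cos θ, y += 4.89·sin θ → (6.9843, -14.3830, 243.2000°)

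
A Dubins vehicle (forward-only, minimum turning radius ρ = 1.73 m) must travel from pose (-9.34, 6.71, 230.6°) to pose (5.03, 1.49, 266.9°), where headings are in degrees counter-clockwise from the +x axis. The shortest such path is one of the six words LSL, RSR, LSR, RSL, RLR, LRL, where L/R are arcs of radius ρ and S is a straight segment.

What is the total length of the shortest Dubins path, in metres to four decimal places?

Let ψ = atan2(Δy, Δx) = atan2(-5.22, 14.37) = -19.9639° be the start→goal bearing.
Normalize: d = |goal − start| / ρ = 15.288731/1.73 = 8.837417, α = (θ_start − ψ) mod 360° = 250.5639° = 4.373165 rad, β = (θ_goal − ψ) mod 360° = 286.8639° = 5.006719 rad.
Common terms: sin α = -0.943013, cos α = -0.332755, sin β = -0.956997, cos β = 0.290099, cos(α−β) = 0.805928, d² = 78.099937. Work in radians in the unit-radius frame; every candidate has L = ρ·(t + p + q).
LSL: p² = 2 + d² − 2cos(α−β) + 2d(sin α − sin β) = 78.735234; p = √p² = 8.873288; φ = atan2(cos β − cos α, d + sin α − sin β) = 0.070252 rad; t = (φ − α) mod 2π = 1.980272 rad, q = (β − φ) mod 2π = 4.936467 rad → L = 1.73·(1.980272 + 8.873288 + 4.936467) = 1.73·15.790028 = 27.316748 m
RSR: p² = 2 + d² − 2cos(α−β) + 2d(sin β − sin α) = 78.240925; p = √p² = 8.845390; φ = atan2(cos α − cos β, d − sin α + sin β) = -0.070474 rad; t = (α − φ) mod 2π = 4.443639 rad, q = (φ − β) mod 2π = 1.205992 rad → L = 1.73·(4.443639 + 8.845390 + 1.205992) = 1.73·14.495021 = 25.076386 m
LSR: p² = d² − 2 + 2cos(α−β) + 2d(sin α + sin β) = 44.129437; p = √p² = 6.642999; φ = atan2(−cos α − cos β, d + sin α + sin β) − atan2(−2, p) = 0.298586 rad; t = (φ − α) mod 2π = 2.208606 rad, q = (φ − β) mod 2π = 1.575052 rad → L = 1.73·(2.208606 + 6.642999 + 1.575052) = 1.73·10.426657 = 18.038116 m
RSL: p² = d² − 2 + 2cos(α−β) − 2d(sin α + sin β) = 111.294149; p = √p² = 10.549604; φ = atan2(cos α + cos β, d − sin α − sin β) − atan2(2, p) = -0.191330 rad; t = (α − φ) mod 2π = 4.564495 rad, q = (β − φ) mod 2π = 5.198049 rad → L = 1.73·(4.564495 + 10.549604 + 5.198049) = 1.73·20.312148 = 35.140016 m
RLR: c = (6 − d² + 2cos(α−β) + 2d(sin α − sin β))/8 = -8.780116, |c| > 1 → infeasible
LRL: c = (6 − d² + 2cos(α−β) − 2d(sin α − sin β))/8 = -8.841904, |c| > 1 → infeasible
Shortest: LSR with L = 18.038116 m ≈ 18.0381 m

18.0381 m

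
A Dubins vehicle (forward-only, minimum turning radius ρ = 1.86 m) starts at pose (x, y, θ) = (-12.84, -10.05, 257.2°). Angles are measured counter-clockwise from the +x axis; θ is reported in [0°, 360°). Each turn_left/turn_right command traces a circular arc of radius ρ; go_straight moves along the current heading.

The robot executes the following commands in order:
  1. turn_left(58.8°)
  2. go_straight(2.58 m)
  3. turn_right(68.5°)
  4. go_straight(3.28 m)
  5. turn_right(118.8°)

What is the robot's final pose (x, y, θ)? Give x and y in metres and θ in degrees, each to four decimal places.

(-14.4613, -19.1235, 128.7000°)

set_pose: (x, y, θ) = (-12.8400, -10.0500, 257.2000°), ρ = 1.86
turn_left(58.8°): centre at ρ to the left, rotate +58.8° → (-12.3183, -11.8001, 316.0000°)
go_straight(2.58): x += 2.58·cos θ, y += 2.58·sin θ → (-10.4624, -13.5923, 316.0000°)
turn_right(68.5°): centre at ρ to the right, rotate −68.5° → (-10.0360, -15.6420, 247.5000°)
go_straight(3.28): x += 3.28·cos θ, y += 3.28·sin θ → (-11.2912, -18.6724, 247.5000°)
turn_right(118.8°): centre at ρ to the right, rotate −118.8° → (-14.4613, -19.1235, 128.7000°)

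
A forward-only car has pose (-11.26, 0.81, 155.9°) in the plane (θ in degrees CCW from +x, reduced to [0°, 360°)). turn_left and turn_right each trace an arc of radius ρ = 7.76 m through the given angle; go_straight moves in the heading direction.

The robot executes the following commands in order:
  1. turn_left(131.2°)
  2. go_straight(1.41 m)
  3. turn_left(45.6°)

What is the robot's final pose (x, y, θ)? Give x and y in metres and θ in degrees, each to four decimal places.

(-17.5732, -14.5169, 332.7000°)

set_pose: (x, y, θ) = (-11.2600, 0.8100, 155.9000°), ρ = 7.76
turn_left(131.2°): centre at ρ to the left, rotate +131.2° → (-21.8456, -8.5553, 287.1000°)
go_straight(1.41): x += 1.41·cos θ, y += 1.41·sin θ → (-21.4310, -9.9030, 287.1000°)
turn_left(45.6°): centre at ρ to the left, rotate +45.6° → (-17.5732, -14.5169, 332.7000°)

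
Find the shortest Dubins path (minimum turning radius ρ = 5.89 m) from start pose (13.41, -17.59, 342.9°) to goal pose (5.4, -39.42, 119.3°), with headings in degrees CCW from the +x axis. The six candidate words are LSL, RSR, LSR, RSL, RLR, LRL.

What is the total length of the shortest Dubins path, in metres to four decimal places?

Let ψ = atan2(Δy, Δx) = atan2(-21.83, -8.01) = -110.1494° be the start→goal bearing.
Normalize: d = |goal − start| / ρ = 23.253150/5.89 = 3.947903, α = (θ_start − ψ) mod 360° = 93.0494° = 1.624019 rad, β = (θ_goal − ψ) mod 360° = 229.4494° = 4.004648 rad.
Common terms: sin α = 0.998584, cos α = -0.053197, sin β = -0.759832, cos β = -0.650119, cos(α−β) = -0.724172, d² = 15.585940. Work in radians in the unit-radius frame; every candidate has L = ρ·(t + p + q).
LSL: p² = 2 + d² − 2cos(α−β) + 2d(sin α − sin β) = 32.918399; p = √p² = 5.737456; φ = atan2(cos β − cos α, d + sin α − sin β) = -0.104228 rad; t = (φ − α) mod 2π = 4.554939 rad, q = (β − φ) mod 2π = 4.108876 rad → L = 5.89·(4.554939 + 5.737456 + 4.108876) = 5.89·14.401270 = 84.823481 m
RSR: p² = 2 + d² − 2cos(α−β) + 2d(sin β − sin α) = 5.150169; p = √p² = 2.269398; φ = atan2(cos α − cos β, d − sin α + sin β) = 0.266162 rad; t = (α − φ) mod 2π = 1.357856 rad, q = (φ − β) mod 2π = 2.544700 rad → L = 5.89·(1.357856 + 2.269398 + 2.544700) = 5.89·6.171955 = 36.352813 m
LSR: p² = d² − 2 + 2cos(α−β) + 2d(sin α + sin β) = 14.022734; p = √p² = 3.744694; φ = atan2(−cos α − cos β, d + sin α + sin β) − atan2(−2, p) = 0.656981 rad; t = (φ − α) mod 2π = 5.316148 rad, q = (φ − β) mod 2π = 2.935519 rad → L = 5.89·(5.316148 + 3.744694 + 2.935519) = 5.89·11.996361 = 70.658569 m
RSL: p² = d² − 2 + 2cos(α−β) − 2d(sin α + sin β) = 10.252459; p = √p² = 3.201946; φ = atan2(cos α + cos β, d − sin α − sin β) − atan2(2, p) = -0.745718 rad; t = (α − φ) mod 2π = 2.369737 rad, q = (β − φ) mod 2π = 4.750366 rad → L = 5.89·(2.369737 + 3.201946 + 4.750366) = 5.89·10.322048 = 60.796864 m
RLR: c = (6 − d² + 2cos(α−β) + 2d(sin α − sin β))/8 = 0.356229; p = 2π − arccos c = 5.076618 rad; φ = atan2(cos α − cos β, d − sin α + sin β) = 0.266162 rad; t = (α − φ + p/2) mod 2π = 3.896165 rad, q = (α − β − t + p) mod 2π = 5.083009 rad → L = 5.89·(3.896165 + 5.076618 + 5.083009) = 5.89·14.055792 = 82.788614 m
LRL: c = (6 − d² + 2cos(α−β) − 2d(sin α − sin β))/8 = -3.114800, |c| > 1 → infeasible
Shortest: RSR with L = 36.352813 m ≈ 36.3528 m

36.3528 m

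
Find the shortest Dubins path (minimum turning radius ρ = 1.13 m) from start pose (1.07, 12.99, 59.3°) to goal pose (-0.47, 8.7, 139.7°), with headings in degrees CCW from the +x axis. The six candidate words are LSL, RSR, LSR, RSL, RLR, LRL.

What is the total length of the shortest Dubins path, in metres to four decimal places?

Let ψ = atan2(Δy, Δx) = atan2(-4.29, -1.54) = -109.7468° be the start→goal bearing.
Normalize: d = |goal − start| / ρ = 4.558037/1.13 = 4.033661, α = (θ_start − ψ) mod 360° = 169.0468° = 2.950424 rad, β = (θ_goal − ψ) mod 360° = 249.4468° = 4.353669 rad.
Common terms: sin α = 0.190006, cos α = -0.981783, sin β = -0.936347, cos β = -0.351076, cos(α−β) = 0.166769, d² = 16.270421. Work in radians in the unit-radius frame; every candidate has L = ρ·(t + p + q).
LSL: p² = 2 + d² − 2cos(α−β) + 2d(sin α − sin β) = 27.023538; p = √p² = 5.198417; φ = atan2(cos β − cos α, d + sin α − sin β) = 0.121626 rad; t = (φ − α) mod 2π = 3.454388 rad, q = (β − φ) mod 2π = 4.232042 rad → L = 1.13·(3.454388 + 5.198417 + 4.232042) = 1.13·12.884847 = 14.559877 m
RSR: p² = 2 + d² − 2cos(α−β) + 2d(sin β − sin α) = 8.850228; p = √p² = 2.974933; φ = atan2(cos α − cos β, d − sin α + sin β) = -0.213628 rad; t = (α − φ) mod 2π = 3.164052 rad, q = (φ − β) mod 2π = 1.715889 rad → L = 1.13·(3.164052 + 2.974933 + 1.715889) = 1.13·7.854874 = 8.876007 m
LSR: p² = d² − 2 + 2cos(α−β) + 2d(sin α + sin β) = 8.582990; p = √p² = 2.929674; φ = atan2(−cos α − cos β, d + sin α + sin β) − atan2(−2, p) = 0.984200 rad; t = (φ − α) mod 2π = 4.316961 rad, q = (φ − β) mod 2π = 2.913716 rad → L = 1.13·(4.316961 + 2.929674 + 2.913716) = 1.13·10.160352 = 11.481197 m
RSL: p² = d² − 2 + 2cos(α−β) − 2d(sin α + sin β) = 20.624926; p = √p² = 4.541467; φ = atan2(cos α + cos β, d − sin α − sin β) − atan2(2, p) = -0.686764 rad; t = (α − φ) mod 2π = 3.637188 rad, q = (β − φ) mod 2π = 5.040432 rad → L = 1.13·(3.637188 + 4.541467 + 5.040432) = 1.13·13.219088 = 14.937569 m
RLR: c = (6 − d² + 2cos(α−β) + 2d(sin α − sin β))/8 = -0.106279; p = 2π − arccos c = 4.605909 rad; φ = atan2(cos α − cos β, d − sin α + sin β) = -0.213628 rad; t = (α − φ + p/2) mod 2π = 5.467007 rad, q = (α − β − t + p) mod 2π = 4.018843 rad → L = 1.13·(5.467007 + 4.605909 + 4.018843) = 1.13·14.091759 = 15.923688 m
LRL: c = (6 − d² + 2cos(α−β) − 2d(sin α − sin β))/8 = -2.377942, |c| > 1 → infeasible
Shortest: RSR with L = 8.876007 m ≈ 8.8760 m

8.8760 m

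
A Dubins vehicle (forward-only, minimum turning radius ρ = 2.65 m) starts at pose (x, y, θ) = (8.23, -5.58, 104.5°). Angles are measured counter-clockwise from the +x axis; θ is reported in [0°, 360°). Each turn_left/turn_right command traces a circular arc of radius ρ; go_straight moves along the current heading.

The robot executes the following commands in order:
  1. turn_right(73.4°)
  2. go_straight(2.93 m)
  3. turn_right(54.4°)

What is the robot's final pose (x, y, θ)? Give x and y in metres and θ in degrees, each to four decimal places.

(14.3526, -0.9692, 336.7000°)

set_pose: (x, y, θ) = (8.2300, -5.5800, 104.5000°), ρ = 2.65
turn_right(73.4°): centre at ρ to the right, rotate −73.4° → (9.4268, -2.6474, 31.1000°)
go_straight(2.93): x += 2.93·cos θ, y += 2.93·sin θ → (11.9356, -1.1339, 31.1000°)
turn_right(54.4°): centre at ρ to the right, rotate −54.4° → (14.3526, -0.9692, -23.3000° ≡ 336.7000°)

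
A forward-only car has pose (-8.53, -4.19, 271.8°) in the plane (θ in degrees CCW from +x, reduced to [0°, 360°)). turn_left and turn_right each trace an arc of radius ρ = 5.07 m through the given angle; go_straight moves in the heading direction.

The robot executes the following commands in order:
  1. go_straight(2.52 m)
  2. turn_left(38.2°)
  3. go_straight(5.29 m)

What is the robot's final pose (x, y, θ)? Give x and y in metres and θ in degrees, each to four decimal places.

(-3.8668, -13.8608, 310.0000°)

set_pose: (x, y, θ) = (-8.5300, -4.1900, 271.8000°), ρ = 5.07
go_straight(2.52): x += 2.52·cos θ, y += 2.52·sin θ → (-8.4508, -6.7088, 271.8000°)
turn_left(38.2°): centre at ρ to the left, rotate +38.2° → (-7.2672, -9.8084, 310.0000°)
go_straight(5.29): x += 5.29·cos θ, y += 5.29·sin θ → (-3.8668, -13.8608, 310.0000°)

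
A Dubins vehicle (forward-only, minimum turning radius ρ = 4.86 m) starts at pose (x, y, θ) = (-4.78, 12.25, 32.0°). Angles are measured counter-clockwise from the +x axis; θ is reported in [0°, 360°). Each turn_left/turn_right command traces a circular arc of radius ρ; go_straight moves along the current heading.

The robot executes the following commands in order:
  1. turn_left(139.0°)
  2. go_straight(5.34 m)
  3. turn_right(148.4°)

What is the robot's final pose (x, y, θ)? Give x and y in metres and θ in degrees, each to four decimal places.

set_pose: (x, y, θ) = (-4.7800, 12.2500, 32.0000°), ρ = 4.86
turn_left(139.0°): centre at ρ to the left, rotate +139.0° → (-6.5951, 21.1717, 171.0000°)
go_straight(5.34): x += 5.34·cos θ, y += 5.34·sin θ → (-11.8694, 22.0070, 171.0000°)
turn_right(148.4°): centre at ρ to the right, rotate −148.4° → (-12.9768, 31.2940, 22.6000°)

(-12.9768, 31.2940, 22.6000°)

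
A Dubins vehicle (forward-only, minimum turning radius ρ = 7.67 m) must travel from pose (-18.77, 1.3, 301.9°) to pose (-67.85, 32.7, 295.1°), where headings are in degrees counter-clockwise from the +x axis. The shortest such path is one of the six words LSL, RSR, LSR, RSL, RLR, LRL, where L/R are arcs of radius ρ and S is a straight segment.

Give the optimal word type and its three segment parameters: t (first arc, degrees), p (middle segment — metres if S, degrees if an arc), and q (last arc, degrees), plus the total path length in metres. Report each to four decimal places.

Let ψ = atan2(Δy, Δx) = atan2(31.40, -49.08) = 147.3900° be the start→goal bearing.
Normalize: d = |goal − start| / ρ = 58.264967/7.67 = 7.596476, α = (θ_start − ψ) mod 360° = 154.5100° = 2.696708 rad, β = (θ_goal − ψ) mod 360° = 147.7100° = 2.578025 rad.
Common terms: sin α = 0.430354, cos α = -0.902660, sin β = 0.534205, cos β = -0.845355, cos(α−β) = 0.992966, d² = 57.706440. Work in radians in the unit-radius frame; every candidate has L = ρ·(t + p + q).
LSL: p² = 2 + d² − 2cos(α−β) + 2d(sin α − sin β) = 56.142703; p = √p² = 7.492843; φ = atan2(cos β − cos α, d + sin α − sin β) = 0.007648 rad; t = (φ − α) mod 2π = 3.594126 rad, q = (β − φ) mod 2π = 2.570377 rad → L = 7.67·(3.594126 + 7.492843 + 2.570377) = 7.67·13.657346 = 104.751846 m
RSR: p² = 2 + d² − 2cos(α−β) + 2d(sin β − sin α) = 59.298316; p = √p² = 7.700540; φ = atan2(cos α − cos β, d − sin α + sin β) = -0.007442 rad; t = (α − φ) mod 2π = 2.704149 rad, q = (φ − β) mod 2π = 3.697718 rad → L = 7.67·(2.704149 + 7.700540 + 3.697718) = 7.67·14.102408 = 108.165467 m
LSR: p² = d² − 2 + 2cos(α−β) + 2d(sin α + sin β) = 72.346875; p = √p² = 8.505697; φ = atan2(−cos α − cos β, d + sin α + sin β) − atan2(−2, p) = 0.432355 rad; t = (φ − α) mod 2π = 4.018833 rad, q = (φ − β) mod 2π = 4.137515 rad → L = 7.67·(4.018833 + 8.505697 + 4.137515) = 7.67·16.662045 = 127.797887 m
RSL: p² = d² − 2 + 2cos(α−β) − 2d(sin α + sin β) = 43.037868; p = √p² = 6.560325; φ = atan2(cos α + cos β, d − sin α − sin β) − atan2(2, p) = -0.553627 rad; t = (α − φ) mod 2π = 3.250335 rad, q = (β − φ) mod 2π = 3.131652 rad → L = 7.67·(3.250335 + 6.560325 + 3.131652) = 7.67·12.942312 = 99.267535 m
RLR: c = (6 − d² + 2cos(α−β) + 2d(sin α − sin β))/8 = -6.412289, |c| > 1 → infeasible
LRL: c = (6 − d² + 2cos(α−β) − 2d(sin α − sin β))/8 = -6.017838, |c| > 1 → infeasible
Shortest: RSL with L = 99.267535 m ≈ 99.2675 m
Convert RSL to answer units (arcs ×180/π): t = 3.250335·180/π = 186.2305°, p = ρ·p = 7.67·6.560325 = 50.3177 m, q = 3.131652·180/π = 179.4305°, L = 99.2675 m.

RSL: t = 186.2305°, p = 50.3177 m, q = 179.4305°, L = 99.2675 m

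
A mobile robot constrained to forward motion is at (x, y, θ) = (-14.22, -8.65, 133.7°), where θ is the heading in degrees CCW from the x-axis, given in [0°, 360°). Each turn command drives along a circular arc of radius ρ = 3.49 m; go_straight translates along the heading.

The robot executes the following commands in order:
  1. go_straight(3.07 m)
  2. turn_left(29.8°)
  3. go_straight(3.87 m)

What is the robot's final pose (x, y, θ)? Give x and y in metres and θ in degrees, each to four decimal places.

set_pose: (x, y, θ) = (-14.2200, -8.6500, 133.7000°), ρ = 3.49
go_straight(3.07): x += 3.07·cos θ, y += 3.07·sin θ → (-16.3410, -6.4305, 133.7000°)
turn_left(29.8°): centre at ρ to the left, rotate +29.8° → (-17.8730, -5.4954, 163.5000°)
go_straight(3.87): x += 3.87·cos θ, y += 3.87·sin θ → (-21.5836, -4.3963, 163.5000°)

(-21.5836, -4.3963, 163.5000°)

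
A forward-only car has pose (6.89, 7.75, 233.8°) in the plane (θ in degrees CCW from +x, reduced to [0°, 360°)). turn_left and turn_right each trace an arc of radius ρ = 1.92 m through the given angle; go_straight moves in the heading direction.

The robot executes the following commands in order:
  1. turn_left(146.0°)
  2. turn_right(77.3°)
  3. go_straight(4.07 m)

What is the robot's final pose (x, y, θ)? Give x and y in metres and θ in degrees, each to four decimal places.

set_pose: (x, y, θ) = (6.8900, 7.7500, 233.8000°), ρ = 1.92
turn_left(146.0°): centre at ρ to the left, rotate +146.0° → (9.0897, 4.8095, 379.8000° ≡ 19.8000°)
turn_right(77.3°): centre at ρ to the right, rotate −77.3° → (11.3594, 4.0347, -57.5000° ≡ 302.5000°)
go_straight(4.07): x += 4.07·cos θ, y += 4.07·sin θ → (13.5462, 0.6021, 302.5000°)

(13.5462, 0.6021, 302.5000°)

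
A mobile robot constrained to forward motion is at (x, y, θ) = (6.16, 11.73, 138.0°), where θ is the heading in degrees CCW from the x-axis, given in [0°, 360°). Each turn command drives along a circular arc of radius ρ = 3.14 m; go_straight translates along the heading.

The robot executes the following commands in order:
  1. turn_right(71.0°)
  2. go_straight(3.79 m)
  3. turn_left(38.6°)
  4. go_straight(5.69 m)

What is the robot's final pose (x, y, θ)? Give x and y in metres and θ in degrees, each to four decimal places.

(5.4553, 26.3308, 105.6000°)

set_pose: (x, y, θ) = (6.1600, 11.7300, 138.0000°), ρ = 3.14
turn_right(71.0°): centre at ρ to the right, rotate −71.0° → (5.3707, 15.2904, 67.0000°)
go_straight(3.79): x += 3.79·cos θ, y += 3.79·sin θ → (6.8516, 18.7791, 67.0000°)
turn_left(38.6°): centre at ρ to the left, rotate +38.6° → (6.9855, 20.8504, 105.6000°)
go_straight(5.69): x += 5.69·cos θ, y += 5.69·sin θ → (5.4553, 26.3308, 105.6000°)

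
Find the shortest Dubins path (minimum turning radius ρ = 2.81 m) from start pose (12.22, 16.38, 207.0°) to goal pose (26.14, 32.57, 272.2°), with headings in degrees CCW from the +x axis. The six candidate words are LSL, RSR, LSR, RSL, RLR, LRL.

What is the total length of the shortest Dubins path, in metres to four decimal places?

Let ψ = atan2(Δy, Δx) = atan2(16.19, 13.92) = 49.3114° be the start→goal bearing.
Normalize: d = |goal − start| / ρ = 21.351405/2.81 = 7.598365, α = (θ_start − ψ) mod 360° = 157.6886° = 2.752185 rad, β = (θ_goal − ψ) mod 360° = 222.8886° = 3.890140 rad.
Common terms: sin α = 0.379640, cos α = -0.925134, sin β = -0.680575, cos β = -0.732678, cos(α−β) = 0.419452, d² = 57.735148. Work in radians in the unit-radius frame; every candidate has L = ρ·(t + p + q).
LSL: p² = 2 + d² − 2cos(α−β) + 2d(sin α − sin β) = 75.008049; p = √p² = 8.660719; φ = atan2(cos β − cos α, d + sin α − sin β) = 0.022224 rad; t = (φ − α) mod 2π = 3.553223 rad, q = (β − φ) mod 2π = 3.867917 rad → L = 2.81·(3.553223 + 8.660719 + 3.867917) = 2.81·16.081859 = 45.190023 m
RSR: p² = 2 + d² − 2cos(α−β) + 2d(sin β − sin α) = 42.784438; p = √p² = 6.540981; φ = atan2(cos α − cos β, d − sin α + sin β) = -0.029427 rad; t = (α − φ) mod 2π = 2.781613 rad, q = (φ − β) mod 2π = 2.363618 rad → L = 2.81·(2.781613 + 6.540981 + 2.363618) = 2.81·11.686212 = 32.838256 m
LSR: p² = d² − 2 + 2cos(α−β) + 2d(sin α + sin β) = 52.000820; p = √p² = 7.211159; φ = atan2(−cos α − cos β, d + sin α + sin β) − atan2(−2, p) = 0.493934 rad; t = (φ − α) mod 2π = 4.024934 rad, q = (φ − β) mod 2π = 2.886979 rad → L = 2.81·(4.024934 + 7.211159 + 2.886979) = 2.81·14.123072 = 39.685833 m
RSL: p² = d² − 2 + 2cos(α−β) − 2d(sin α + sin β) = 61.147284; p = √p² = 7.819673; φ = atan2(cos α + cos β, d − sin α − sin β) − atan2(2, p) = -0.457263 rad; t = (α − φ) mod 2π = 3.209449 rad, q = (β − φ) mod 2π = 4.347404 rad → L = 2.81·(3.209449 + 7.819673 + 4.347404) = 2.81·15.376525 = 43.208036 m
RLR: c = (6 − d² + 2cos(α−β) + 2d(sin α − sin β))/8 = -4.348055, |c| > 1 → infeasible
LRL: c = (6 − d² + 2cos(α−β) − 2d(sin α − sin β))/8 = -8.376006, |c| > 1 → infeasible
Shortest: RSR with L = 32.838256 m ≈ 32.8383 m

32.8383 m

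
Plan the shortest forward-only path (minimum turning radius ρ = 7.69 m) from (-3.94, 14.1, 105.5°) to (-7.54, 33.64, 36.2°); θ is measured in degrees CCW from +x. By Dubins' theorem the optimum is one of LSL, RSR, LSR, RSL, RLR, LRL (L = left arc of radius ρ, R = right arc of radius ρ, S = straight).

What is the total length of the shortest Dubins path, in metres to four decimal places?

22.3566 m

Let ψ = atan2(Δy, Δx) = atan2(19.54, -3.60) = 100.4390° be the start→goal bearing.
Normalize: d = |goal − start| / ρ = 19.868860/7.69 = 2.583727, α = (θ_start − ψ) mod 360° = 5.0610° = 0.088332 rad, β = (θ_goal − ψ) mod 360° = 295.7610° = 5.162004 rad.
Common terms: sin α = 0.088217, cos α = 0.996101, sin β = -0.900615, cos β = 0.434619, cos(α−β) = 0.353475, d² = 6.675645. Work in radians in the unit-radius frame; every candidate has L = ρ·(t + p + q).
LSL: p² = 2 + d² − 2cos(α−β) + 2d(sin α − sin β) = 13.078436; p = √p² = 3.616412; φ = atan2(cos β − cos α, d + sin α − sin β) = -0.155890 rad; t = (φ − α) mod 2π = 6.038963 rad, q = (β − φ) mod 2π = 5.317894 rad → L = 7.69·(6.038963 + 3.616412 + 5.317894) = 7.69·14.973269 = 115.144442 m
RSR: p² = 2 + d² − 2cos(α−β) + 2d(sin β − sin α) = 2.858954; p = √p² = 1.690844; φ = atan2(cos α − cos β, d − sin α + sin β) = 0.338500 rad; t = (α − φ) mod 2π = 6.033017 rad, q = (φ − β) mod 2π = 1.459681 rad → L = 7.69·(6.033017 + 1.690844 + 1.459681) = 7.69·9.183543 = 70.621444 m
LSR: p² = d² − 2 + 2cos(α−β) + 2d(sin α + sin β) = 1.184567; p = √p² = 1.088378; φ = atan2(−cos α − cos β, d + sin α + sin β) − atan2(−2, p) = 0.393001 rad; t = (φ − α) mod 2π = 0.304669 rad, q = (φ − β) mod 2π = 1.514183 rad → L = 7.69·(0.304669 + 1.088378 + 1.514183) = 7.69·2.907230 = 22.356599 m
RSL: p² = d² − 2 + 2cos(α−β) − 2d(sin α + sin β) = 9.580622; p = √p² = 3.095258; φ = atan2(cos α + cos β, d − sin α − sin β) − atan2(2, p) = -0.174948 rad; t = (α − φ) mod 2π = 0.263280 rad, q = (β − φ) mod 2π = 5.336952 rad → L = 7.69·(0.263280 + 3.095258 + 5.336952) = 7.69·8.695490 = 66.868315 m
RLR: c = (6 − d² + 2cos(α−β) + 2d(sin α − sin β))/8 = 0.642631; p = 2π − arccos c = 5.410316 rad; φ = atan2(cos α − cos β, d − sin α + sin β) = 0.338500 rad; t = (α − φ + p/2) mod 2π = 2.454990 rad, q = (α − β − t + p) mod 2π = 4.164839 rad → L = 7.69·(2.454990 + 5.410316 + 4.164839) = 7.69·12.030145 = 92.511814 m
LRL: c = (6 − d² + 2cos(α−β) − 2d(sin α − sin β))/8 = -0.634804; p = 2π − arccos c = 4.024634 rad; φ = atan2(cos β − cos α, d + sin α − sin β) = -0.155890 rad; t = (φ − α + p/2) mod 2π = 1.768095 rad, q = (β − α − t + p) mod 2π = 1.047025 rad → L = 7.69·(1.768095 + 4.024634 + 1.047025) = 7.69·6.839754 = 52.597707 m
Shortest: LSR with L = 22.356599 m ≈ 22.3566 m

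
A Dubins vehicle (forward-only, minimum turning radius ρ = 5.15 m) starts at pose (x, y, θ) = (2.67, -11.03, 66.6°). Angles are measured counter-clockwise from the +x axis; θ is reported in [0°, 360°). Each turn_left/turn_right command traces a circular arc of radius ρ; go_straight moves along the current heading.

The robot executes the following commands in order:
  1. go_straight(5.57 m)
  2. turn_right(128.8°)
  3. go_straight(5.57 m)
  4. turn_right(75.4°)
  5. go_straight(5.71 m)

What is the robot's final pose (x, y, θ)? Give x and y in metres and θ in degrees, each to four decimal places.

(11.4624, -20.5438, 222.4000°)

set_pose: (x, y, θ) = (2.6700, -11.0300, 66.6000°), ρ = 5.15
go_straight(5.57): x += 5.57·cos θ, y += 5.57·sin θ → (4.8821, -5.9181, 66.6000°)
turn_right(128.8°): centre at ρ to the right, rotate −128.8° → (14.1641, -5.5615, -62.2000° ≡ 297.8000°)
go_straight(5.57): x += 5.57·cos θ, y += 5.57·sin θ → (16.7619, -10.4886, 297.8000°)
turn_right(75.4°): centre at ρ to the right, rotate −75.4° → (15.6790, -16.6936, 222.4000°)
go_straight(5.71): x += 5.71·cos θ, y += 5.71·sin θ → (11.4624, -20.5438, 222.4000°)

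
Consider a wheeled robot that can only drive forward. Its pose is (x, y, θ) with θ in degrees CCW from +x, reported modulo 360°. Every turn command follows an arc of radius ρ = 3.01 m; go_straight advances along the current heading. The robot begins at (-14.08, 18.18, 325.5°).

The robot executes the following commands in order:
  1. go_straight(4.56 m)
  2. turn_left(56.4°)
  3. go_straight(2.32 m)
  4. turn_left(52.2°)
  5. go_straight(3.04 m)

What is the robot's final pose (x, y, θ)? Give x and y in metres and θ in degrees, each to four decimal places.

set_pose: (x, y, θ) = (-14.0800, 18.1800, 325.5000°), ρ = 3.01
go_straight(4.56): x += 4.56·cos θ, y += 4.56·sin θ → (-10.3220, 15.5972, 325.5000°)
turn_left(56.4°): centre at ρ to the left, rotate +56.4° → (-7.4944, 15.2850, 381.9000° ≡ 21.9000°)
go_straight(2.32): x += 2.32·cos θ, y += 2.32·sin θ → (-5.3418, 16.1504, 21.9000°)
turn_left(52.2°): centre at ρ to the left, rotate +52.2° → (-3.5697, 18.1185, 74.1000°)
go_straight(3.04): x += 3.04·cos θ, y += 3.04·sin θ → (-2.7368, 21.0422, 74.1000°)

(-2.7368, 21.0422, 74.1000°)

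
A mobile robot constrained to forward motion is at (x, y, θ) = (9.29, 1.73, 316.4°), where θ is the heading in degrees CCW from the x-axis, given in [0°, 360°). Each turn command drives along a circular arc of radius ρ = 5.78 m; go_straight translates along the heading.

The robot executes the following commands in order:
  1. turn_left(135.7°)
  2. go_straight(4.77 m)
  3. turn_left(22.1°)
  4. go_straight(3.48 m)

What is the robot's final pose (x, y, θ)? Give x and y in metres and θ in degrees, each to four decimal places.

set_pose: (x, y, θ) = (9.2900, 1.7300, 316.4000°), ρ = 5.78
turn_left(135.7°): centre at ρ to the left, rotate +135.7° → (19.0521, 6.1275, 452.1000° ≡ 92.1000°)
go_straight(4.77): x += 4.77·cos θ, y += 4.77·sin θ → (18.8773, 10.8943, 92.1000°)
turn_left(22.1°): centre at ρ to the left, rotate +22.1° → (18.3733, 13.0519, 114.2000°)
go_straight(3.48): x += 3.48·cos θ, y += 3.48·sin θ → (16.9467, 16.2260, 114.2000°)

(16.9467, 16.2260, 114.2000°)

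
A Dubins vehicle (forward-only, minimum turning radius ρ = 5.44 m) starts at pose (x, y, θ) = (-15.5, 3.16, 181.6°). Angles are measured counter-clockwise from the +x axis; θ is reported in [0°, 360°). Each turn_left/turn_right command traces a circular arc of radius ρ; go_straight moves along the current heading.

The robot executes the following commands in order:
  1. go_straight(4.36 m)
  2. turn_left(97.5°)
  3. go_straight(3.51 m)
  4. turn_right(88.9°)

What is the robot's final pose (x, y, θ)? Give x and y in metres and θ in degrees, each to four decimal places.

set_pose: (x, y, θ) = (-15.5000, 3.1600, 181.6000°), ρ = 5.44
go_straight(4.36): x += 4.36·cos θ, y += 4.36·sin θ → (-19.8583, 3.0383, 181.6000°)
turn_left(97.5°): centre at ρ to the left, rotate +97.5° → (-25.0779, -3.2600, 279.1000°)
go_straight(3.51): x += 3.51·cos θ, y += 3.51·sin θ → (-24.5228, -6.7258, 279.1000°)
turn_right(88.9°): centre at ρ to the right, rotate −88.9° → (-28.9310, -12.9402, 190.2000°)

(-28.9310, -12.9402, 190.2000°)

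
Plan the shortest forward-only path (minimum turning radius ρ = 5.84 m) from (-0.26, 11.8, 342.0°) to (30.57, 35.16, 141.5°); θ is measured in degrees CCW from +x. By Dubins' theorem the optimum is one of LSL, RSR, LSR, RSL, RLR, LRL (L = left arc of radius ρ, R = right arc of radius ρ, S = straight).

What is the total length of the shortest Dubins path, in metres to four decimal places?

44.8899 m

Let ψ = atan2(Δy, Δx) = atan2(23.36, 30.83) = 37.1513° be the start→goal bearing.
Normalize: d = |goal − start| / ρ = 38.680467/5.84 = 6.623368, α = (θ_start − ψ) mod 360° = 304.8487° = 5.320613 rad, β = (θ_goal − ψ) mod 360° = 104.3487° = 1.821228 rad.
Common terms: sin α = -0.820664, cos α = 0.571411, sin β = 0.968806, cos β = -0.247822, cos(α−β) = -0.936672, d² = 43.868998. Work in radians in the unit-radius frame; every candidate has L = ρ·(t + p + q).
LSL: p² = 2 + d² − 2cos(α−β) + 2d(sin α − sin β) = 24.037710; p = √p² = 4.902827; φ = atan2(cos β − cos α, d + sin α − sin β) = -0.167881 rad; t = (φ − α) mod 2π = 0.794691 rad, q = (β − φ) mod 2π = 1.989109 rad → L = 5.84·(0.794691 + 4.902827 + 1.989109) = 5.84·7.686627 = 44.889901 m
RSR: p² = 2 + d² − 2cos(α−β) + 2d(sin β − sin α) = 71.446975; p = √p² = 8.452631; φ = atan2(cos α − cos β, d − sin α + sin β) = 0.097073 rad; t = (α − φ) mod 2π = 5.223540 rad, q = (φ − β) mod 2π = 4.559030 rad → L = 5.84·(5.223540 + 8.452631 + 4.559030) = 5.84·18.235202 = 106.493578 m
LSR: p² = d² − 2 + 2cos(α−β) + 2d(sin α + sin β) = 41.958044; p = √p² = 6.477503; φ = atan2(−cos α − cos β, d + sin α + sin β) − atan2(−2, p) = 0.251724 rad; t = (φ − α) mod 2π = 1.214297 rad, q = (φ − β) mod 2π = 4.713682 rad → L = 5.84·(1.214297 + 6.477503 + 4.713682) = 5.84·12.405482 = 72.448013 m
RSL: p² = d² − 2 + 2cos(α−β) − 2d(sin α + sin β) = 38.033264; p = √p² = 6.167111; φ = atan2(cos α + cos β, d − sin α − sin β) − atan2(2, p) = -0.263668 rad; t = (α − φ) mod 2π = 5.584281 rad, q = (β − φ) mod 2π = 2.084895 rad → L = 5.84·(5.584281 + 6.167111 + 2.084895) = 5.84·13.836287 = 80.803918 m
RLR: c = (6 − d² + 2cos(α−β) + 2d(sin α − sin β))/8 = -7.930872, |c| > 1 → infeasible
LRL: c = (6 − d² + 2cos(α−β) − 2d(sin α − sin β))/8 = -2.004714, |c| > 1 → infeasible
Shortest: LSL with L = 44.889901 m ≈ 44.8899 m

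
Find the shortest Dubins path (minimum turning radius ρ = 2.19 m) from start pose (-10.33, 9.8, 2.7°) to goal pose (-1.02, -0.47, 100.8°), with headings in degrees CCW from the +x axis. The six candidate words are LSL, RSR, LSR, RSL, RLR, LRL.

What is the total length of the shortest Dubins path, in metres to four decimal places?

Let ψ = atan2(Δy, Δx) = atan2(-10.27, 9.31) = -47.8069° be the start→goal bearing.
Normalize: d = |goal − start| / ρ = 13.861782/2.19 = 6.329581, α = (θ_start − ψ) mod 360° = 50.5069° = 0.881512 rad, β = (θ_goal − ψ) mod 360° = 148.6069° = 2.593680 rad.
Common terms: sin α = 0.771702, cos α = 0.635985, sin β = 0.520906, cos β = -0.853614, cos(α−β) = -0.140901, d² = 40.063593. Work in radians in the unit-radius frame; every candidate has L = ρ·(t + p + q).
LSL: p² = 2 + d² − 2cos(α−β) + 2d(sin α − sin β) = 45.520256; p = √p² = 6.746870; φ = atan2(cos β − cos α, d + sin α − sin β) = -0.222618 rad; t = (φ − α) mod 2π = 5.179055 rad, q = (β − φ) mod 2π = 2.816298 rad → L = 2.19·(5.179055 + 6.746870 + 2.816298) = 2.19·14.742223 = 32.285469 m
RSR: p² = 2 + d² − 2cos(α−β) + 2d(sin β − sin α) = 39.170536; p = √p² = 6.258637; φ = atan2(cos α − cos β, d − sin α + sin β) = 0.240313 rad; t = (α − φ) mod 2π = 0.641199 rad, q = (φ − β) mod 2π = 3.929818 rad → L = 2.19·(0.641199 + 6.258637 + 3.929818) = 2.19·10.829654 = 23.716943 m
LSR: p² = d² − 2 + 2cos(α−β) + 2d(sin α + sin β) = 54.145123; p = √p² = 7.358337; φ = atan2(−cos α − cos β, d + sin α + sin β) − atan2(−2, p) = 0.293934 rad; t = (φ − α) mod 2π = 5.695606 rad, q = (φ − β) mod 2π = 3.983438 rad → L = 2.19·(5.695606 + 7.358337 + 3.983438) = 2.19·17.037382 = 37.311866 m
RSL: p² = d² − 2 + 2cos(α−β) − 2d(sin α + sin β) = 21.418459; p = √p² = 4.628008; φ = atan2(cos α + cos β, d − sin α − sin β) − atan2(2, p) = -0.451092 rad; t = (α − φ) mod 2π = 1.332604 rad, q = (β − φ) mod 2π = 3.044772 rad → L = 2.19·(1.332604 + 4.628008 + 3.044772) = 2.19·9.005385 = 19.721792 m
RLR: c = (6 − d² + 2cos(α−β) + 2d(sin α − sin β))/8 = -3.896317, |c| > 1 → infeasible
LRL: c = (6 − d² + 2cos(α−β) − 2d(sin α − sin β))/8 = -4.690032, |c| > 1 → infeasible
Shortest: RSL with L = 19.721792 m ≈ 19.7218 m

19.7218 m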